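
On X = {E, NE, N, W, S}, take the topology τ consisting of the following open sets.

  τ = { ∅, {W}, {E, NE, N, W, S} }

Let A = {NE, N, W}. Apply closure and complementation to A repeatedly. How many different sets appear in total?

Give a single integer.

X∖A={E, S}, int(X∖A)=∅, hence cl(A)={E, NE, N, W, S}
Orbit (k=closure, c=complement):
  1. A     = {NE, N, W}
  2. kA    = {E, NE, N, W, S}
  3. cA    = {E, S}
  4. ckA   = ∅
  5. kcA   = {E, NE, N, S}
  6. ckcA  = {W}
(closed under both — stop)

6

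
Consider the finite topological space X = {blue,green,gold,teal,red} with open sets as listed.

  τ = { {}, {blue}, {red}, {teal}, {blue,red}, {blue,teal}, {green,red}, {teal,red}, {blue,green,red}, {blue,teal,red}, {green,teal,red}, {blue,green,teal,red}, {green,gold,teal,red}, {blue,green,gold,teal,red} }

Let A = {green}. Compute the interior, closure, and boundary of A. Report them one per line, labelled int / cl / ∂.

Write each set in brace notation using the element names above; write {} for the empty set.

int(A) = {}
cl(A)  = {green,gold}
∂A     = {green,gold}

U open, U⊆A: {}. int(A) = ⋃ = {}
X∖A={blue,gold,teal,red}, int(X∖A)={blue,teal,red}, hence cl(A)={green,gold}
∂A: remove int from cl → {green,gold}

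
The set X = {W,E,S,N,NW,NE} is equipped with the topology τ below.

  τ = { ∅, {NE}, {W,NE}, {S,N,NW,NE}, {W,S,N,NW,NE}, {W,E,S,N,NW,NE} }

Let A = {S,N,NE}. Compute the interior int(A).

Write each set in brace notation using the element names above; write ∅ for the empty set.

open subsets of A: ∅, {NE}; so int(A) = {NE}

{NE}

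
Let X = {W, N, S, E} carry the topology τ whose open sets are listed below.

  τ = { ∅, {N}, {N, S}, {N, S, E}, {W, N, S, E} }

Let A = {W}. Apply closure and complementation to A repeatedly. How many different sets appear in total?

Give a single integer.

cl via duality: int({N, S, E}) = {N, S, E}, so X∖{N, S, E} = {W}
Write k for closure, c for complement:
  1. A     = {W}
  2. cA    = {N, S, E}
  3. kcA   = {W, N, S, E}
  4. ckcA  = ∅
applying k or c yields no new set

4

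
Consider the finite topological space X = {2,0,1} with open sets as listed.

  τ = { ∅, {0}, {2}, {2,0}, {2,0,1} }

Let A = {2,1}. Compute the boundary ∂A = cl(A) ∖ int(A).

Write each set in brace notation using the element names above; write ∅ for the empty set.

interior: largest open inside A is {2} (from ∅, {2})
cl via duality: int({0}) = {0}, so X∖{0} = {2,1}
cl∖int = {1}

{1}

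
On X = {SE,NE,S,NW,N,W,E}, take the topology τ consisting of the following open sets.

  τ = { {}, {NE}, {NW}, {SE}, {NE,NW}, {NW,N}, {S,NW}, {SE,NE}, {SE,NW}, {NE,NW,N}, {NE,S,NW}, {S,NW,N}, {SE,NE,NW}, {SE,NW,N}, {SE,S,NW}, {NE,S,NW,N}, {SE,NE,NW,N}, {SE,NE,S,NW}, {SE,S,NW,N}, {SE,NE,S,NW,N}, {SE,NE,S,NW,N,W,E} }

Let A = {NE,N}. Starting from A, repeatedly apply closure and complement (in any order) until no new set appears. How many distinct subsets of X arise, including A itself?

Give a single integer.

X∖A={SE,S,NW,W,E}, int(X∖A)={SE,S,NW}, hence cl(A)={NE,N,W,E}
Orbit (k=closure, c=complement):
  1. A     = {NE,N}
  2. kA    = {NE,N,W,E}
  3. cA    = {SE,S,NW,W,E}
  4. ckA   = {SE,S,NW}
  5. kcA   = {SE,S,NW,N,W,E}
  6. ckcA  = {NE}
  7. kckcA = {NE,W,E}
  8. ckckcA = {SE,S,NW,N}
(closed under both — stop)

8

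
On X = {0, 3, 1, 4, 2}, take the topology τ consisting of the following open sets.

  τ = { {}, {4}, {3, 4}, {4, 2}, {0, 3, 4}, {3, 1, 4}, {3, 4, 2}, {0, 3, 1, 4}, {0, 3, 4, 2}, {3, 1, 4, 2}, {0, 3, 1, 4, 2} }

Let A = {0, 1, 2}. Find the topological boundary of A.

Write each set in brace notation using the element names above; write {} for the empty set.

{0, 1, 2}

interior: largest open inside A is {} (from {})
cl via duality: int({3, 4}) = {3, 4}, so X∖{3, 4} = {0, 1, 2}
cl∖int = {0, 1, 2}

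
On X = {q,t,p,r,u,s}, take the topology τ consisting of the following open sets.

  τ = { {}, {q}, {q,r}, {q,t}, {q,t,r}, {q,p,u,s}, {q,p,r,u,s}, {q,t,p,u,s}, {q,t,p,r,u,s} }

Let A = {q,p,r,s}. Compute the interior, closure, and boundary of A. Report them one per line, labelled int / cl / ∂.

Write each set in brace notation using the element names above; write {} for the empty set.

open subsets of A: {}, {q}, {q,r}; so int(A) = {q,r}
closure: X∖int(X∖A) = X∖{} = {q,t,p,r,u,s}
∂A = {q,t,p,r,u,s} minus {q,r} = {t,p,u,s}

int(A) = {q,r}
cl(A)  = {q,t,p,r,u,s}
∂A     = {t,p,u,s}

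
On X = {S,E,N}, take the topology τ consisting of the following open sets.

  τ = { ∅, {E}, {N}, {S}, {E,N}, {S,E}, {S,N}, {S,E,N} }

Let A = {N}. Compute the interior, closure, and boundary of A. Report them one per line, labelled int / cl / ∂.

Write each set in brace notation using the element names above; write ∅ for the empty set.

opens ⊆ A: ∅, {N}; union → int = {N}
complement {S,E}; its interior {S,E}; cl(A) = X∖{S,E} = {N}
boundary = {N} ∖ {N} = ∅

int(A) = {N}
cl(A)  = {N}
∂A     = ∅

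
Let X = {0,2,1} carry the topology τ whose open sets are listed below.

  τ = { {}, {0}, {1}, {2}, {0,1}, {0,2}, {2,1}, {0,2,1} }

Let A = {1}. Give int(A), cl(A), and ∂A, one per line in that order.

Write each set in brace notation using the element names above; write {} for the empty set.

int(A) = {1}
cl(A)  = {1}
∂A     = {}

opens ⊆ A: {}, {1}; union → int = {1}
complement {0,2}; its interior {0,2}; cl(A) = X∖{0,2} = {1}
boundary = {1} ∖ {1} = {}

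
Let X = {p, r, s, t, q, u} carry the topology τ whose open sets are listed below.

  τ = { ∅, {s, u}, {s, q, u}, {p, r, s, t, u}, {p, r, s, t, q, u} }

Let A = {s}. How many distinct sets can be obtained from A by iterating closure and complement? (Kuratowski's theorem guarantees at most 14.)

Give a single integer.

X∖A={p, r, t, q, u}, int(X∖A)=∅, hence cl(A)={p, r, s, t, q, u}
Orbit (k=closure, c=complement):
  1. A     = {s}
  2. kA    = {p, r, s, t, q, u}
  3. cA    = {p, r, t, q, u}
  4. ckA   = ∅
(closed under both — stop)

4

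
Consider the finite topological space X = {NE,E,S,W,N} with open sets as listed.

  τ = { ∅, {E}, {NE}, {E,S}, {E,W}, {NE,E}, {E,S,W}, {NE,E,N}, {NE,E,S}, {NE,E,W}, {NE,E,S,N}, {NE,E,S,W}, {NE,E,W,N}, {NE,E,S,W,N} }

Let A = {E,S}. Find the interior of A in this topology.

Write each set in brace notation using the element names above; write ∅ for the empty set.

opens ⊆ A: ∅, {E}, {E,S}; union → int = {E,S}

{E,S}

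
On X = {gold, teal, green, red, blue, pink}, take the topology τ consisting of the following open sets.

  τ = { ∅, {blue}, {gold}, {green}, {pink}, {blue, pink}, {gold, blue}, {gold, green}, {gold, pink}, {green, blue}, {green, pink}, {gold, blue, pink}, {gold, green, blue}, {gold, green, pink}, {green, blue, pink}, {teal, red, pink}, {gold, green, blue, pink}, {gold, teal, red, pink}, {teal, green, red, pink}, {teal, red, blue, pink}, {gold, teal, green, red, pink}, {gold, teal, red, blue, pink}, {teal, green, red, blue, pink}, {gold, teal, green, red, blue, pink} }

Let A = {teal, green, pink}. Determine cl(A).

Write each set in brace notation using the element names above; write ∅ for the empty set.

{teal, green, red, pink}

X∖A={gold, red, blue}, int(X∖A)={gold, blue}, hence cl(A)={teal, green, red, pink}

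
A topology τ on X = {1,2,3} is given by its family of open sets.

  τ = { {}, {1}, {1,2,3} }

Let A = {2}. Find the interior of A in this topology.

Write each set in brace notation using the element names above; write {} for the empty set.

U open, U⊆A: {}. int(A) = ⋃ = {}

{}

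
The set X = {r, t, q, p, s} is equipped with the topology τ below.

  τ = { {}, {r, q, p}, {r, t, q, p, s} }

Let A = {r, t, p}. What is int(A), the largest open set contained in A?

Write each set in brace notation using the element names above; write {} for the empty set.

open subsets of A: {}; so int(A) = {}

{}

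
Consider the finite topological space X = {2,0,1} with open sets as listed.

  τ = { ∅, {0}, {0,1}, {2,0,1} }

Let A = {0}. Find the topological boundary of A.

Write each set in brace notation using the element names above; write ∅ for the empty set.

{2,1}

U open, U⊆A: ∅, {0}. int(A) = ⋃ = {0}
X∖A={2,1}, int(X∖A)=∅, hence cl(A)={2,0,1}
∂A: remove int from cl → {2,1}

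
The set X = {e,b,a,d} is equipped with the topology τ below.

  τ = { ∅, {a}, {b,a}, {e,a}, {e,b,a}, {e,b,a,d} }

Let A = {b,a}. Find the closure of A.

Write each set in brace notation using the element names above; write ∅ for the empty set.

closure: X∖int(X∖A) = X∖∅ = {e,b,a,d}

{e,b,a,d}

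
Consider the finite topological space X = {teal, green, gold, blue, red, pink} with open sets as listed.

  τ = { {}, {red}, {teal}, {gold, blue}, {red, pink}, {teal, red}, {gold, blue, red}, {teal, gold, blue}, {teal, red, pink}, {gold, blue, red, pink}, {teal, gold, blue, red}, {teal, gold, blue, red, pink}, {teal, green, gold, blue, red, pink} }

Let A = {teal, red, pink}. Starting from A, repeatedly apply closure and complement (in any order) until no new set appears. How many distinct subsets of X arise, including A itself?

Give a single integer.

4

cl via duality: int({green, gold, blue}) = {gold, blue}, so X∖{gold, blue} = {teal, green, red, pink}
Write k for closure, c for complement:
  1. A     = {teal, red, pink}
  2. kA    = {teal, green, red, pink}
  3. cA    = {green, gold, blue}
  4. ckA   = {gold, blue}
applying k or c yields no new set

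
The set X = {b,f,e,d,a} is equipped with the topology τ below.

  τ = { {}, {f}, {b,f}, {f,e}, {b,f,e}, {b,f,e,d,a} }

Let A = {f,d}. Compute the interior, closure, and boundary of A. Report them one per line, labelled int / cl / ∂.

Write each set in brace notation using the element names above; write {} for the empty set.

int(A) = {f}
cl(A)  = {b,f,e,d,a}
∂A     = {b,e,d,a}

U open, U⊆A: {}, {f}. int(A) = ⋃ = {f}
X∖A={b,e,a}, int(X∖A)={}, hence cl(A)={b,f,e,d,a}
∂A: remove int from cl → {b,e,d,a}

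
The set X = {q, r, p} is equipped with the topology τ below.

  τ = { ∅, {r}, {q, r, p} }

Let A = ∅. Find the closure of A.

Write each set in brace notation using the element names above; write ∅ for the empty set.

∅

X∖A={q, r, p}, int(X∖A)={q, r, p}, hence cl(A)=∅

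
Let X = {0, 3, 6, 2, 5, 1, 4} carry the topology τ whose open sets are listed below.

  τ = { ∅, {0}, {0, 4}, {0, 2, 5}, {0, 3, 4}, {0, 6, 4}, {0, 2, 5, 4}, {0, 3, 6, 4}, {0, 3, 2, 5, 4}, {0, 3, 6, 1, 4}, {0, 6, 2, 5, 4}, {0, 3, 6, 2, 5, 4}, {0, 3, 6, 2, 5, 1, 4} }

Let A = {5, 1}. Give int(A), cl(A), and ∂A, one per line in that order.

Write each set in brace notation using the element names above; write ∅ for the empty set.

int(A) = ∅
cl(A)  = {2, 5, 1}
∂A     = {2, 5, 1}

U open, U⊆A: ∅. int(A) = ⋃ = ∅
X∖A={0, 3, 6, 2, 4}, int(X∖A)={0, 3, 6, 4}, hence cl(A)={2, 5, 1}
∂A: remove int from cl → {2, 5, 1}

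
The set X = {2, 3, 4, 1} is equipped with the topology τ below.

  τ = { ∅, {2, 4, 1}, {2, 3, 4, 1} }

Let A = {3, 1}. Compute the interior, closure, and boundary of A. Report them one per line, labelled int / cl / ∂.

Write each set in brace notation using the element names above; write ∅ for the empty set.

U open, U⊆A: ∅. int(A) = ⋃ = ∅
X∖A={2, 4}, int(X∖A)=∅, hence cl(A)={2, 3, 4, 1}
∂A: remove int from cl → {2, 3, 4, 1}

int(A) = ∅
cl(A)  = {2, 3, 4, 1}
∂A     = {2, 3, 4, 1}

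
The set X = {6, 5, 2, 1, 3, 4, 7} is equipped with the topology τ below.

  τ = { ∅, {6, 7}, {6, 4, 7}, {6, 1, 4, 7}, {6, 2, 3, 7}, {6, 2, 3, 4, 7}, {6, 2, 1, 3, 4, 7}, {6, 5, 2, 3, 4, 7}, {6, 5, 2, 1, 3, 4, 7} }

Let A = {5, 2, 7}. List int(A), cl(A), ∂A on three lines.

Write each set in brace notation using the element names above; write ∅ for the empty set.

int(A) = ∅
cl(A)  = {6, 5, 2, 1, 3, 4, 7}
∂A     = {6, 5, 2, 1, 3, 4, 7}

U open, U⊆A: ∅. int(A) = ⋃ = ∅
X∖A={6, 1, 3, 4}, int(X∖A)=∅, hence cl(A)={6, 5, 2, 1, 3, 4, 7}
∂A: remove int from cl → {6, 5, 2, 1, 3, 4, 7}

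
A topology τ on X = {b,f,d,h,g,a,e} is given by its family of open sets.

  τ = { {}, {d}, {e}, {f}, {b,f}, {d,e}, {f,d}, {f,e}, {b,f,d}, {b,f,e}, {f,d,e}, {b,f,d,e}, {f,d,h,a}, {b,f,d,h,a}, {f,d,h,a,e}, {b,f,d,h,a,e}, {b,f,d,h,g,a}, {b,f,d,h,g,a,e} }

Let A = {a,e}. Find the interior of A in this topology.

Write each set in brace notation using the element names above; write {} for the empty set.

U open, U⊆A: {}, {e}. int(A) = ⋃ = {e}

{e}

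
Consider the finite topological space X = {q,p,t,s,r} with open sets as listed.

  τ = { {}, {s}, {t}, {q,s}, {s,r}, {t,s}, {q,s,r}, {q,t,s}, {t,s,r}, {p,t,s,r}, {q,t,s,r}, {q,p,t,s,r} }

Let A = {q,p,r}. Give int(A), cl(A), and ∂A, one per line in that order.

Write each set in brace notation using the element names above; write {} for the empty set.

int(A) = {}
cl(A)  = {q,p,r}
∂A     = {q,p,r}

open subsets of A: {}; so int(A) = {}
closure: X∖int(X∖A) = X∖{t,s} = {q,p,r}
∂A = {q,p,r} minus {} = {q,p,r}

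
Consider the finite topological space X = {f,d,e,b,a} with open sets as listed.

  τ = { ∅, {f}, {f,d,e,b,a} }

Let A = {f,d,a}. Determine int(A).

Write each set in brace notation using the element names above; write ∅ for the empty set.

U open, U⊆A: ∅, {f}. int(A) = ⋃ = {f}

{f}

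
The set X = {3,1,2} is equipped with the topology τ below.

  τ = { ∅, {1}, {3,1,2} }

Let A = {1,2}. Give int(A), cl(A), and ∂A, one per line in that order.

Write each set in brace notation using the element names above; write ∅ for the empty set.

U open, U⊆A: ∅, {1}. int(A) = ⋃ = {1}
X∖A={3}, int(X∖A)=∅, hence cl(A)={3,1,2}
∂A: remove int from cl → {3,2}

int(A) = {1}
cl(A)  = {3,1,2}
∂A     = {3,2}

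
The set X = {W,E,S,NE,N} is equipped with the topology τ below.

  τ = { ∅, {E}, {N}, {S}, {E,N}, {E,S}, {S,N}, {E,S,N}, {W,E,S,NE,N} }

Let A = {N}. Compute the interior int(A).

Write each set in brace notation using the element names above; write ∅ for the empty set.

{N}

U open, U⊆A: ∅, {N}. int(A) = ⋃ = {N}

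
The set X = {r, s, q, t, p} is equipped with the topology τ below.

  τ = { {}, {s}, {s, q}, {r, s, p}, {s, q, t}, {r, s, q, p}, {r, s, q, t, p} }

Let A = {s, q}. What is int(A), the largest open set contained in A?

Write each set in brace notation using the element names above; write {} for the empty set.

{s, q}

interior: largest open inside A is {s, q} (from {}, {s}, {s, q})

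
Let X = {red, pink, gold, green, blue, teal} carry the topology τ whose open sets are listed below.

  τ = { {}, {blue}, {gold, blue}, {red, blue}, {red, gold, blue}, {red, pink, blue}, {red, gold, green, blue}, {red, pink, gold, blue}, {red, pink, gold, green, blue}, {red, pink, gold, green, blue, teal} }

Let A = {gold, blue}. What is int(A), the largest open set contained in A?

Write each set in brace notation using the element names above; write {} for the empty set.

open subsets of A: {}, {blue}, {gold, blue}; so int(A) = {gold, blue}

{gold, blue}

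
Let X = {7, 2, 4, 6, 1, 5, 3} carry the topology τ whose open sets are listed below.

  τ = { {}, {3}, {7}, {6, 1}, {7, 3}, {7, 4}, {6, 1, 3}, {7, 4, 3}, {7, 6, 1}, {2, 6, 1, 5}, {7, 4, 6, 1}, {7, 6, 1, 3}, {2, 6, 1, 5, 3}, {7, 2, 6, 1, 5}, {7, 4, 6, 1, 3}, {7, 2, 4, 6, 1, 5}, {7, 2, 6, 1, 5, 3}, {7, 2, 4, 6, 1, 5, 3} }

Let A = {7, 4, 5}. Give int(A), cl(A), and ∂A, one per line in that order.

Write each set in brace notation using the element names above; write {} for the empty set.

int(A) = {7, 4}
cl(A)  = {7, 2, 4, 5}
∂A     = {2, 5}

interior: largest open inside A is {7, 4} (from {}, {7}, {7, 4})
cl via duality: int({2, 6, 1, 3}) = {6, 1, 3}, so X∖{6, 1, 3} = {7, 2, 4, 5}
cl∖int = {2, 5}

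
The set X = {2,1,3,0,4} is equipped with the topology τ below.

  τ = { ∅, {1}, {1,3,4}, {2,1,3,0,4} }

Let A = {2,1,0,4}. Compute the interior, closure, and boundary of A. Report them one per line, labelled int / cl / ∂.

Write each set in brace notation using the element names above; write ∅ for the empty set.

int(A) = {1}
cl(A)  = {2,1,3,0,4}
∂A     = {2,3,0,4}

interior: largest open inside A is {1} (from ∅, {1})
cl via duality: int({3}) = ∅, so X∖∅ = {2,1,3,0,4}
cl∖int = {2,3,0,4}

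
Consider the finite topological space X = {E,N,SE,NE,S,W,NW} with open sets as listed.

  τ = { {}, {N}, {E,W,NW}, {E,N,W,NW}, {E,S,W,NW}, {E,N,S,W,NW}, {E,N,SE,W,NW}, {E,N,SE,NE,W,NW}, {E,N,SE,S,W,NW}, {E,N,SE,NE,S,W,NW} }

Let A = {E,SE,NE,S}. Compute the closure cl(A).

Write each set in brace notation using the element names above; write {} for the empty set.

{E,SE,NE,S,W,NW}

closure: X∖int(X∖A) = X∖{N} = {E,SE,NE,S,W,NW}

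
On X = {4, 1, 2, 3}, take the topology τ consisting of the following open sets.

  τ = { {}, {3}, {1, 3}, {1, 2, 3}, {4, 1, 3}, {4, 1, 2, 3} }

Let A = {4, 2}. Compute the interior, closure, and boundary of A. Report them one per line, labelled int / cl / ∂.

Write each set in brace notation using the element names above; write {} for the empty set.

interior: largest open inside A is {} (from {})
cl via duality: int({1, 3}) = {1, 3}, so X∖{1, 3} = {4, 2}
cl∖int = {4, 2}

int(A) = {}
cl(A)  = {4, 2}
∂A     = {4, 2}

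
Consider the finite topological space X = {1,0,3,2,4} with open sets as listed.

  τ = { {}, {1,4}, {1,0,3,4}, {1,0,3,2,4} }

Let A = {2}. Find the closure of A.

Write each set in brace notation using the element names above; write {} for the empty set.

{2}

cl via duality: int({1,0,3,4}) = {1,0,3,4}, so X∖{1,0,3,4} = {2}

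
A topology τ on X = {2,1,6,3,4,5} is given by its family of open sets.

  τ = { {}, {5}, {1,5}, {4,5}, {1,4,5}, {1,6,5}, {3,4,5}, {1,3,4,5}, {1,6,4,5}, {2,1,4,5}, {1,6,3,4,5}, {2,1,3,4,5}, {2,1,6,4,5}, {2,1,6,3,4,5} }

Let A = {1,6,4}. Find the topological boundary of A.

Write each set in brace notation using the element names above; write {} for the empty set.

{2,1,6,3,4}

open subsets of A: {}; so int(A) = {}
closure: X∖int(X∖A) = X∖{5} = {2,1,6,3,4}
∂A = {2,1,6,3,4} minus {} = {2,1,6,3,4}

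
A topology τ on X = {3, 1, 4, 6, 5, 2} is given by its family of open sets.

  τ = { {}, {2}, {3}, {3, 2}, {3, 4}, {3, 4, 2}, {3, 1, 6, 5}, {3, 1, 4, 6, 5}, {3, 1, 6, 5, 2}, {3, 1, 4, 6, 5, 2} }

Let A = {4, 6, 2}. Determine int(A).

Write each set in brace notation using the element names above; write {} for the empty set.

{2}

interior: largest open inside A is {2} (from {}, {2})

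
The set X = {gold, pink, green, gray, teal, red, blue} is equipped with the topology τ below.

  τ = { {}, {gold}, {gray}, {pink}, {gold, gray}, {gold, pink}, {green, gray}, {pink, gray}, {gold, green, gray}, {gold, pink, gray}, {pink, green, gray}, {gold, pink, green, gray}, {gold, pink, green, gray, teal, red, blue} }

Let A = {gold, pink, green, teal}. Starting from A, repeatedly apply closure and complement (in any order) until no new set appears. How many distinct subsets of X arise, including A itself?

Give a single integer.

8

complement {gray, red, blue}; its interior {gray}; cl(A) = X∖{gray} = {gold, pink, green, teal, red, blue}
With k = closure, c = complement:
  1. A     = {gold, pink, green, teal}
  2. kA    = {gold, pink, green, teal, red, blue}
  3. cA    = {gray, red, blue}
  4. ckA   = {gray}
  5. kcA   = {green, gray, teal, red, blue}
  6. ckcA  = {gold, pink}
  7. kckcA = {gold, pink, teal, red, blue}
  8. ckckcA = {green, gray}
k, c of each give nothing new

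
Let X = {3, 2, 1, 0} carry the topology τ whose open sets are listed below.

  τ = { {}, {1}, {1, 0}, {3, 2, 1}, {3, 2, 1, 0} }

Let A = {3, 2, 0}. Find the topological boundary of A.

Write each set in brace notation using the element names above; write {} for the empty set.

U open, U⊆A: {}. int(A) = ⋃ = {}
X∖A={1}, int(X∖A)={1}, hence cl(A)={3, 2, 0}
∂A: remove int from cl → {3, 2, 0}

{3, 2, 0}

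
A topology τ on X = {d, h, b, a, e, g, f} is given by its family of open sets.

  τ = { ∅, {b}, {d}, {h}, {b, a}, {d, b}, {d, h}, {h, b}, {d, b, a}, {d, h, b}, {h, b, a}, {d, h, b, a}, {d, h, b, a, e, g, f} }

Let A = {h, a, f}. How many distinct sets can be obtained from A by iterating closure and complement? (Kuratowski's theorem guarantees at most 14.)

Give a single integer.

closure: X∖int(X∖A) = X∖{d, b} = {h, a, e, g, f}
Let k=closure and c=complement:
  1. A     = {h, a, f}
  2. kA    = {h, a, e, g, f}
  3. cA    = {d, b, e, g}
  4. ckA   = {d, b}
  5. kcA   = {d, b, a, e, g, f}
  6. ckcA  = {h}
  7. kckcA = {h, e, g, f}
  8. ckckcA = {d, b, a}
— saturated at 8

8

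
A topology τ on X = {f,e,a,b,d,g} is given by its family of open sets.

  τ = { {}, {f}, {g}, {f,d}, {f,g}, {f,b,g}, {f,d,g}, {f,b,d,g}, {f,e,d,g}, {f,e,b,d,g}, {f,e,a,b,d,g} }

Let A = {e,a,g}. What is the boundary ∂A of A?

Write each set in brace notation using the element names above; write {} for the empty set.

{e,a,b}

opens ⊆ A: {}, {g}; union → int = {g}
complement {f,b,d}; its interior {f,d}; cl(A) = X∖{f,d} = {e,a,b,g}
boundary = {e,a,b,g} ∖ {g} = {e,a,b}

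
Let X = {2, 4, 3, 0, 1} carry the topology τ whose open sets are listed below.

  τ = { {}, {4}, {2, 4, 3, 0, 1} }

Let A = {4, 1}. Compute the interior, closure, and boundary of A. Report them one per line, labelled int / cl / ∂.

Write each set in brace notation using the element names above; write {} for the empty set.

interior: largest open inside A is {4} (from {}, {4})
cl via duality: int({2, 3, 0}) = {}, so X∖{} = {2, 4, 3, 0, 1}
cl∖int = {2, 3, 0, 1}

int(A) = {4}
cl(A)  = {2, 4, 3, 0, 1}
∂A     = {2, 3, 0, 1}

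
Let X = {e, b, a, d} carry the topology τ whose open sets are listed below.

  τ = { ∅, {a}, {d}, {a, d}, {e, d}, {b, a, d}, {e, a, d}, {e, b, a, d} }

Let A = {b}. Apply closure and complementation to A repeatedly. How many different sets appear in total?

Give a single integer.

closure: X∖int(X∖A) = X∖{e, a, d} = {b}
Let k=closure and c=complement:
  1. A     = {b}
  2. cA    = {e, a, d}
  3. kcA   = {e, b, a, d}
  4. ckcA  = ∅
— saturated at 4

4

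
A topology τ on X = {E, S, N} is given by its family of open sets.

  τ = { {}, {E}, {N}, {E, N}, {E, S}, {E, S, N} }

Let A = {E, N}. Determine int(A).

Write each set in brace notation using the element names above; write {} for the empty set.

{E, N}

open subsets of A: {}, {E}, {N}, {E, N}; so int(A) = {E, N}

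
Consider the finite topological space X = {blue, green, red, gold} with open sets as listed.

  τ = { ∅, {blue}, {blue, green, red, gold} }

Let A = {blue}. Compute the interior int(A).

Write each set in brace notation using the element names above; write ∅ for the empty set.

opens ⊆ A: ∅, {blue}; union → int = {blue}

{blue}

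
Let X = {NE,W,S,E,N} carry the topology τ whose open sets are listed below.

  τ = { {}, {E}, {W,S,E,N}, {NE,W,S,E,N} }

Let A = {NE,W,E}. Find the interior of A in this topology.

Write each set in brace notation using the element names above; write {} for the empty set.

U open, U⊆A: {}, {E}. int(A) = ⋃ = {E}

{E}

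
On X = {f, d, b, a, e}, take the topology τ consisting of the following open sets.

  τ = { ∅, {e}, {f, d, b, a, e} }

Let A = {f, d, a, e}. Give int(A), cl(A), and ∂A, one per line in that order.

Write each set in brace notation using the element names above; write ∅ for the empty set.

int(A) = {e}
cl(A)  = {f, d, b, a, e}
∂A     = {f, d, b, a}

open subsets of A: ∅, {e}; so int(A) = {e}
closure: X∖int(X∖A) = X∖∅ = {f, d, b, a, e}
∂A = {f, d, b, a, e} minus {e} = {f, d, b, a}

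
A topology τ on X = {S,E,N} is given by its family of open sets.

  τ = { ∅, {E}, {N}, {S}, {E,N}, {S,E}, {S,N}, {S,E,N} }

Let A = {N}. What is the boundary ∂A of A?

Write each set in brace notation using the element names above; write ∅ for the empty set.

opens ⊆ A: ∅, {N}; union → int = {N}
complement {S,E}; its interior {S,E}; cl(A) = X∖{S,E} = {N}
boundary = {N} ∖ {N} = ∅

∅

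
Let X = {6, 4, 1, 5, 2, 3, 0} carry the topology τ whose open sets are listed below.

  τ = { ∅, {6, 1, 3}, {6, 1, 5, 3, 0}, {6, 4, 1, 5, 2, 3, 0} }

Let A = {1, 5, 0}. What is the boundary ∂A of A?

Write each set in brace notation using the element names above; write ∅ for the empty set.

{6, 4, 1, 5, 2, 3, 0}

opens ⊆ A: ∅; union → int = ∅
complement {6, 4, 2, 3}; its interior ∅; cl(A) = X∖∅ = {6, 4, 1, 5, 2, 3, 0}
boundary = {6, 4, 1, 5, 2, 3, 0} ∖ ∅ = {6, 4, 1, 5, 2, 3, 0}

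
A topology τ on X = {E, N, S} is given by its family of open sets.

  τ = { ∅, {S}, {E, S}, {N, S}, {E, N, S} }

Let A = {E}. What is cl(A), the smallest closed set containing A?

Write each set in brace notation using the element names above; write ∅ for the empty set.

closure: X∖int(X∖A) = X∖{N, S} = {E}

{E}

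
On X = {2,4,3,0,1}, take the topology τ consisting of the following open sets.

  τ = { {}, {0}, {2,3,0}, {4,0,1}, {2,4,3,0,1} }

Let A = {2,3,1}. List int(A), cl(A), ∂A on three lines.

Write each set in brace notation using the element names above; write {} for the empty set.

int(A) = {}
cl(A)  = {2,4,3,1}
∂A     = {2,4,3,1}

open subsets of A: {}; so int(A) = {}
closure: X∖int(X∖A) = X∖{0} = {2,4,3,1}
∂A = {2,4,3,1} minus {} = {2,4,3,1}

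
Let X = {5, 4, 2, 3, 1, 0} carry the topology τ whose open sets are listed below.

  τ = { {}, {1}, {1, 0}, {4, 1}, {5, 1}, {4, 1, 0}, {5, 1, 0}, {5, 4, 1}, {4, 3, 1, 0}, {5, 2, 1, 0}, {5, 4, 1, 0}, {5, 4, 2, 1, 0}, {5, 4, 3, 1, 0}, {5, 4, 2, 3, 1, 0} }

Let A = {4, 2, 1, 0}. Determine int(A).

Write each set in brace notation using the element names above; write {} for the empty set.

interior: largest open inside A is {4, 1, 0} (from {}, {1}, {4, 1}, {1, 0}, {4, 1, 0})

{4, 1, 0}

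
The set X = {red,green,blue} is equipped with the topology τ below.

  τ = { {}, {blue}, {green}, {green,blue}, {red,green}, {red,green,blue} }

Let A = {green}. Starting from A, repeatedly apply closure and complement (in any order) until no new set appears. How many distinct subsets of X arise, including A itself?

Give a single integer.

4

complement {red,blue}; its interior {blue}; cl(A) = X∖{blue} = {red,green}
With k = closure, c = complement:
  1. A     = {green}
  2. kA    = {red,green}
  3. cA    = {red,blue}
  4. ckA   = {blue}
k, c of each give nothing new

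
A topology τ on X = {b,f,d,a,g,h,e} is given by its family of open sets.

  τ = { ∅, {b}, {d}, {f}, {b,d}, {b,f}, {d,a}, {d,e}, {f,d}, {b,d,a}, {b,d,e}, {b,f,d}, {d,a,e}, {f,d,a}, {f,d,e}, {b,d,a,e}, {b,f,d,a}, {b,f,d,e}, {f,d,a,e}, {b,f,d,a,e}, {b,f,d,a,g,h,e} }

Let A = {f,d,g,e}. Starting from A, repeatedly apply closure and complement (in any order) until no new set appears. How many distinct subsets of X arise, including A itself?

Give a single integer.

cl via duality: int({b,a,h}) = {b}, so X∖{b} = {f,d,a,g,h,e}
Write k for closure, c for complement:
  1. A     = {f,d,g,e}
  2. kA    = {f,d,a,g,h,e}
  3. cA    = {b,a,h}
  4. ckA   = {b}
  5. kcA   = {b,a,g,h}
  6. kckA  = {b,g,h}
  7. ckcA  = {f,d,e}
  8. ckckA = {f,d,a,e}
applying k or c yields no new set

8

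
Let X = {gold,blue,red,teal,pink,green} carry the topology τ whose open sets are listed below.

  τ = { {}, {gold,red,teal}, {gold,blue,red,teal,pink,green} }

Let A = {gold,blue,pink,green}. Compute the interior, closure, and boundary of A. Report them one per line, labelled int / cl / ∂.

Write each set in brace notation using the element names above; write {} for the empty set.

interior: largest open inside A is {} (from {})
cl via duality: int({red,teal}) = {}, so X∖{} = {gold,blue,red,teal,pink,green}
cl∖int = {gold,blue,red,teal,pink,green}

int(A) = {}
cl(A)  = {gold,blue,red,teal,pink,green}
∂A     = {gold,blue,red,teal,pink,green}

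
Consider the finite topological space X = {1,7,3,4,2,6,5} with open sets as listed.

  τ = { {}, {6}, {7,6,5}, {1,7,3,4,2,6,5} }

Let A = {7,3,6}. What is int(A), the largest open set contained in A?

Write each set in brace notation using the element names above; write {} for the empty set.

{6}

interior: largest open inside A is {6} (from {}, {6})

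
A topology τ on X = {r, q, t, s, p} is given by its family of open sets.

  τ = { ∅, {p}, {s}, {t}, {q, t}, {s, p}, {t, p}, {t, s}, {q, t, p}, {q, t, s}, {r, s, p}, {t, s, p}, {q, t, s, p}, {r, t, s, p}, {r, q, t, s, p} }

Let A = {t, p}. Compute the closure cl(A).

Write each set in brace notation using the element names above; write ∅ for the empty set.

{r, q, t, p}

X∖A={r, q, s}, int(X∖A)={s}, hence cl(A)={r, q, t, p}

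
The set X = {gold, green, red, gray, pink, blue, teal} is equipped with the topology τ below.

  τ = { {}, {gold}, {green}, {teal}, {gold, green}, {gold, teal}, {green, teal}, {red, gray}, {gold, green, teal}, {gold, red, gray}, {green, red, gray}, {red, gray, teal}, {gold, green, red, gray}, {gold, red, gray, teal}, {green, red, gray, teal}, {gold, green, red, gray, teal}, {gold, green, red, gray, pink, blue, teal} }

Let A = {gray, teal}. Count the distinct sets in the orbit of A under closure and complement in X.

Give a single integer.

10

closure: X∖int(X∖A) = X∖{gold, green} = {red, gray, pink, blue, teal}
Let k=closure and c=complement:
  1. A     = {gray, teal}
  2. kA    = {red, gray, pink, blue, teal}
  3. cA    = {gold, green, red, pink, blue}
  4. ckA   = {gold, green}
  5. kcA   = {gold, green, red, gray, pink, blue}
  6. kckA  = {gold, green, pink, blue}
  7. ckcA  = {teal}
  8. ckckA = {red, gray, teal}
  9. kckcA = {pink, blue, teal}
  10. ckckcA = {gold, green, red, gray}
— saturated at 10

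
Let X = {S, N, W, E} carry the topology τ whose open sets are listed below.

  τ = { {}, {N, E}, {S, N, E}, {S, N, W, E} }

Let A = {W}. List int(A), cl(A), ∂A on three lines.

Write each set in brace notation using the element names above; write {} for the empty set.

int(A) = {}
cl(A)  = {W}
∂A     = {W}

open subsets of A: {}; so int(A) = {}
closure: X∖int(X∖A) = X∖{S, N, E} = {W}
∂A = {W} minus {} = {W}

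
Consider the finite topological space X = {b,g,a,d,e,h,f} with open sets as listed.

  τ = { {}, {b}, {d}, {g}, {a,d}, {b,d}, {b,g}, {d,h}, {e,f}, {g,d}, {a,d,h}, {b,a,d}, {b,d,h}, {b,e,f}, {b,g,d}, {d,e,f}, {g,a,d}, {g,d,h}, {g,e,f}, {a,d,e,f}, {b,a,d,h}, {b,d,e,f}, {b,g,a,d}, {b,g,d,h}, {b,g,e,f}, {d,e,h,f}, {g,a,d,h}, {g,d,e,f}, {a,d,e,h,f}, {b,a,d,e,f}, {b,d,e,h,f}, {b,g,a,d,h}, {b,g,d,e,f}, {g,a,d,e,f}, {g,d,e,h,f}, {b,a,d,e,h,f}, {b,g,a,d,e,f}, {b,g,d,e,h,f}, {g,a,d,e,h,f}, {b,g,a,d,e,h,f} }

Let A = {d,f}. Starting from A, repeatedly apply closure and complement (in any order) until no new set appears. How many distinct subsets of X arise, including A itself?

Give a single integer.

8

complement {b,g,a,e,h}; its interior {b,g}; cl(A) = X∖{b,g} = {a,d,e,h,f}
With k = closure, c = complement:
  1. A     = {d,f}
  2. kA    = {a,d,e,h,f}
  3. cA    = {b,g,a,e,h}
  4. ckA   = {b,g}
  5. kcA   = {b,g,a,e,h,f}
  6. ckcA  = {d}
  7. kckcA = {a,d,h}
  8. ckckcA = {b,g,e,f}
k, c of each give nothing new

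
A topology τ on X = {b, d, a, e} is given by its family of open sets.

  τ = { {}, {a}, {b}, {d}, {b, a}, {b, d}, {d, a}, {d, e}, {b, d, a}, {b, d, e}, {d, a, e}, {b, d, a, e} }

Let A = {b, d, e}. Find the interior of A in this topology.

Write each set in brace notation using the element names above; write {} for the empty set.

open subsets of A: {}, {b}, {d}, {d, e}, {b, d}, {b, d, e}; so int(A) = {b, d, e}

{b, d, e}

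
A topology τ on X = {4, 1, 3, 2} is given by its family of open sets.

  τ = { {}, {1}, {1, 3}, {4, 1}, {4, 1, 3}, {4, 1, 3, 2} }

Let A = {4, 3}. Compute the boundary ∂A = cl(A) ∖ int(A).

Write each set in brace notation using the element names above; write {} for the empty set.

interior: largest open inside A is {} (from {})
cl via duality: int({1, 2}) = {1}, so X∖{1} = {4, 3, 2}
cl∖int = {4, 3, 2}

{4, 3, 2}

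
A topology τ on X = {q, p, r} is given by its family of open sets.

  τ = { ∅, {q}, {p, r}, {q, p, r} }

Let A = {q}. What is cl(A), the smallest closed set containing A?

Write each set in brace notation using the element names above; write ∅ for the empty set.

X∖A={p, r}, int(X∖A)={p, r}, hence cl(A)={q}

{q}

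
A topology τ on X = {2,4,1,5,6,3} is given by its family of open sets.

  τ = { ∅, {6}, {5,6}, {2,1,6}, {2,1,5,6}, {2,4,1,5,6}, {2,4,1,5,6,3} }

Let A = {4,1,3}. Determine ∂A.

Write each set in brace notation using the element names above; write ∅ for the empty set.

{2,4,1,3}

U open, U⊆A: ∅. int(A) = ⋃ = ∅
X∖A={2,5,6}, int(X∖A)={5,6}, hence cl(A)={2,4,1,3}
∂A: remove int from cl → {2,4,1,3}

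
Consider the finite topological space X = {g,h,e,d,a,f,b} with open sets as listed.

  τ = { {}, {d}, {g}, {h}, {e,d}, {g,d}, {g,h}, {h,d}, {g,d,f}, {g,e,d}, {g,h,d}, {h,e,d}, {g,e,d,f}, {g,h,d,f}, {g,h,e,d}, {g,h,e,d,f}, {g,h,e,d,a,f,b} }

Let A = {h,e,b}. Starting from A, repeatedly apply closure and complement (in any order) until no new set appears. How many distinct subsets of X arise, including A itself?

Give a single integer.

8

complement {g,d,a,f}; its interior {g,d,f}; cl(A) = X∖{g,d,f} = {h,e,a,b}
With k = closure, c = complement:
  1. A     = {h,e,b}
  2. kA    = {h,e,a,b}
  3. cA    = {g,d,a,f}
  4. ckA   = {g,d,f}
  5. kcA   = {g,e,d,a,f,b}
  6. ckcA  = {h}
  7. kckcA = {h,a,b}
  8. ckckcA = {g,e,d,f}
k, c of each give nothing new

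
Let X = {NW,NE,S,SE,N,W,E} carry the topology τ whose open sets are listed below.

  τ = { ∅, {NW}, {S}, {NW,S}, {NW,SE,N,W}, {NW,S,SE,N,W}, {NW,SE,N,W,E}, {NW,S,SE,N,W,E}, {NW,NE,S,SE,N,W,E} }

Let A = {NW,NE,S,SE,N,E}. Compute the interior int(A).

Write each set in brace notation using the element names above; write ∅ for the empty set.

U open, U⊆A: ∅, {S}, {NW}, {NW,S}. int(A) = ⋃ = {NW,S}

{NW,S}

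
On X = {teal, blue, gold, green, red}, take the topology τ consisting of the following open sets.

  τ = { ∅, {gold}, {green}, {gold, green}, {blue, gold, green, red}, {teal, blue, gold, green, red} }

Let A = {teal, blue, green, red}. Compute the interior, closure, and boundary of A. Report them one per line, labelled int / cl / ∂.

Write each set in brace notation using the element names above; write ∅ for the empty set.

opens ⊆ A: ∅, {green}; union → int = {green}
complement {gold}; its interior {gold}; cl(A) = X∖{gold} = {teal, blue, green, red}
boundary = {teal, blue, green, red} ∖ {green} = {teal, blue, red}

int(A) = {green}
cl(A)  = {teal, blue, green, red}
∂A     = {teal, blue, red}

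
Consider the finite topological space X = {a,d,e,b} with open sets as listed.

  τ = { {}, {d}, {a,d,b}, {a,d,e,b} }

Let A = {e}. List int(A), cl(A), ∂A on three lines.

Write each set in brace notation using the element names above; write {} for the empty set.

open subsets of A: {}; so int(A) = {}
closure: X∖int(X∖A) = X∖{a,d,b} = {e}
∂A = {e} minus {} = {e}

int(A) = {}
cl(A)  = {e}
∂A     = {e}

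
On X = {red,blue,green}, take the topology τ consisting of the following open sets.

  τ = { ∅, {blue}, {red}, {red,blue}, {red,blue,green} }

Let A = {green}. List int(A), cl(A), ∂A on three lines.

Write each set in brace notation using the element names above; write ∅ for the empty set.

U open, U⊆A: ∅. int(A) = ⋃ = ∅
X∖A={red,blue}, int(X∖A)={red,blue}, hence cl(A)={green}
∂A: remove int from cl → {green}

int(A) = ∅
cl(A)  = {green}
∂A     = {green}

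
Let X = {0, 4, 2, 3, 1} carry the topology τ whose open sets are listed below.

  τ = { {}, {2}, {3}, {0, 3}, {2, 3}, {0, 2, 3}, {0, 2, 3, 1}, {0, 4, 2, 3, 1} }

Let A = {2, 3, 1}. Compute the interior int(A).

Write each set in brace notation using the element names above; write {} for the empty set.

{2, 3}

opens ⊆ A: {}, {2}, {3}, {2, 3}; union → int = {2, 3}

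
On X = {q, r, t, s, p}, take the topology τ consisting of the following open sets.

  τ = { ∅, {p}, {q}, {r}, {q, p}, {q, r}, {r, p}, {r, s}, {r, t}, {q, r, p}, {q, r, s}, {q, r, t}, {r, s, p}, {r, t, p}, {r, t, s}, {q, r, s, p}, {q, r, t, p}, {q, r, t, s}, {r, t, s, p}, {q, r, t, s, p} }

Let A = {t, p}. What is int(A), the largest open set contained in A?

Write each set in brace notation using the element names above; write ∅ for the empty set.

U open, U⊆A: ∅, {p}. int(A) = ⋃ = {p}

{p}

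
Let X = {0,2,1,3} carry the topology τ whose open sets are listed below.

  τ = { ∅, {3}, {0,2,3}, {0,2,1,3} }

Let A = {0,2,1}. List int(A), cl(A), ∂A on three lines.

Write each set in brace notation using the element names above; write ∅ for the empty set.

U open, U⊆A: ∅. int(A) = ⋃ = ∅
X∖A={3}, int(X∖A)={3}, hence cl(A)={0,2,1}
∂A: remove int from cl → {0,2,1}

int(A) = ∅
cl(A)  = {0,2,1}
∂A     = {0,2,1}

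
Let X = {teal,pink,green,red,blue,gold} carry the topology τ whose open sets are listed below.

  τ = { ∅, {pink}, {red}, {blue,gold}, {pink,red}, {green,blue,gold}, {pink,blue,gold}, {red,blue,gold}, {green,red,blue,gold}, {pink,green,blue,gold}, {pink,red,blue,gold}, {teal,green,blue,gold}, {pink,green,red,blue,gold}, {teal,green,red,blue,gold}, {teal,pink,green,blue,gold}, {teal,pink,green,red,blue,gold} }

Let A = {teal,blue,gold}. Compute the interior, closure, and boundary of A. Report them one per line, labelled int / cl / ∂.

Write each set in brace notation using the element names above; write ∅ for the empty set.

open subsets of A: ∅, {blue,gold}; so int(A) = {blue,gold}
closure: X∖int(X∖A) = X∖{pink,red} = {teal,green,blue,gold}
∂A = {teal,green,blue,gold} minus {blue,gold} = {teal,green}

int(A) = {blue,gold}
cl(A)  = {teal,green,blue,gold}
∂A     = {teal,green}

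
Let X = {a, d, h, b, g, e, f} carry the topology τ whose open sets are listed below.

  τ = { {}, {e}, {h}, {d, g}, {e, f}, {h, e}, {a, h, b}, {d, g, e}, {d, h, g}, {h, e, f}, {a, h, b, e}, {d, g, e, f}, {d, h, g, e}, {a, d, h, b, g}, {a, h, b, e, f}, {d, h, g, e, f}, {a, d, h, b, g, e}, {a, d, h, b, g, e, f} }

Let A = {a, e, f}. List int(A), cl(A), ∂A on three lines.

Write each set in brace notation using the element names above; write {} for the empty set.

int(A) = {e, f}
cl(A)  = {a, b, e, f}
∂A     = {a, b}

U open, U⊆A: {}, {e}, {e, f}. int(A) = ⋃ = {e, f}
X∖A={d, h, b, g}, int(X∖A)={d, h, g}, hence cl(A)={a, b, e, f}
∂A: remove int from cl → {a, b}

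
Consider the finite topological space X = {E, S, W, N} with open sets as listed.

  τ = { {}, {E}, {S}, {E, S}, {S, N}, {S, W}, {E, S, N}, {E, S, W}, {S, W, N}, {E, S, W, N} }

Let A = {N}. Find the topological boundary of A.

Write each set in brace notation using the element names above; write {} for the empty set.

opens ⊆ A: {}; union → int = {}
complement {E, S, W}; its interior {E, S, W}; cl(A) = X∖{E, S, W} = {N}
boundary = {N} ∖ {} = {N}

{N}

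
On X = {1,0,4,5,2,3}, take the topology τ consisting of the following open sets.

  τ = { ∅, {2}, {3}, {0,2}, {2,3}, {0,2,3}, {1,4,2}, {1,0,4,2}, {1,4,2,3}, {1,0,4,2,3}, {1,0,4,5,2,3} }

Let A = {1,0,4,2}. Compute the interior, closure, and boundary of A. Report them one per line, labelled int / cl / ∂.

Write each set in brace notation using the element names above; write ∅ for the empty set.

interior: largest open inside A is {1,0,4,2} (from ∅, {2}, {0,2}, {1,4,2}, {1,0,4,2})
cl via duality: int({5,3}) = {3}, so X∖{3} = {1,0,4,5,2}
cl∖int = {5}

int(A) = {1,0,4,2}
cl(A)  = {1,0,4,5,2}
∂A     = {5}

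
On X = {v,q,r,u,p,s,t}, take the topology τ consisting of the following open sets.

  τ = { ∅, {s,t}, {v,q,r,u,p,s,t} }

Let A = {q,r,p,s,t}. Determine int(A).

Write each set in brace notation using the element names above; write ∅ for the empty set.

U open, U⊆A: ∅, {s,t}. int(A) = ⋃ = {s,t}

{s,t}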